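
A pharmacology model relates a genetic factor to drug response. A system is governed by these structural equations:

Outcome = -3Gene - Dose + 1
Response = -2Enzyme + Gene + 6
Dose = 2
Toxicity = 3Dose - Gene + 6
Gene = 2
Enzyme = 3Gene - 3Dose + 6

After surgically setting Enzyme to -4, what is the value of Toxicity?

10

do(Enzyme=-4) replaces the equation Enzyme = 3Gene - 3Dose + 6 with the constant Enzyme = -4.
Toxicity is not downstream of the intervention, so its value is determined by the original equations.
Toxicity = 3Dose - Gene + 6  [with Dose=2, Gene=2]  = 10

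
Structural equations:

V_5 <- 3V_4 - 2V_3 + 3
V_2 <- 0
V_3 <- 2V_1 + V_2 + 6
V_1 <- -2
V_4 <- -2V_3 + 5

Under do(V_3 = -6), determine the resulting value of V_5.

do(V_3=-6) replaces the equation V_3 <- 2V_1 + V_2 + 6 with the constant V_3 = -6.
V_4 = -2V_3 + 5  [with V_3=-6]  = 17
V_5 = 3V_4 - 2V_3 + 3  [with V_4=17, V_3=-6]  = 66

66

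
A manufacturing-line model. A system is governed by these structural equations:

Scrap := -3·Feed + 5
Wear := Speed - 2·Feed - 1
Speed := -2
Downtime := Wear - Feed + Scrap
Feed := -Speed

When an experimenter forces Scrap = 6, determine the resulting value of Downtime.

-3

Intervening sets Scrap = 6 and removes its equation (Scrap := -3·Feed + 5).
Feed = -Speed  [with Speed=-2]  = 2
Wear = Speed - 2·Feed - 1  [with Speed=-2, Feed=2]  = -7
Downtime = Wear - Feed + Scrap  [with Wear=-7, Feed=2, Scrap=6]  = -3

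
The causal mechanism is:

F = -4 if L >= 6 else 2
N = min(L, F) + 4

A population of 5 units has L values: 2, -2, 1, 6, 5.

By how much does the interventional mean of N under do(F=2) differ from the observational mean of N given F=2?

The intervention sets F=2 in all 5 units regardless of L. Recomputing N per unit gives 6, 2, 5, 6, 6; average 5.
Conditioning on F=2 selects the 4 unit(s) with L ∈ {2, -2, 1, 5}. Their N values: 6, 2, 5, 6. Mean = 4.75.
Difference = 5 − 4.75 = 0.25.

0.25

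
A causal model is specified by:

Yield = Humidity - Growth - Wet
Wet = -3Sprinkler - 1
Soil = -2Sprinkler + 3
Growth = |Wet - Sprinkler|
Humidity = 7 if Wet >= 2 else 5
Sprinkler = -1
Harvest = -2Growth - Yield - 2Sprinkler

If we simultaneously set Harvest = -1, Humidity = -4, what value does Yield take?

-9

Setting Harvest = -1, Humidity = -4 by intervention discards those variables' equations.
Wet = -3Sprinkler - 1  [with Sprinkler=-1]  = 2
Growth = |Wet - Sprinkler|  [with Wet=2, Sprinkler=-1]  = 3
Yield = Humidity - Growth - Wet  [with Humidity=-4, Growth=3, Wet=2]  = -9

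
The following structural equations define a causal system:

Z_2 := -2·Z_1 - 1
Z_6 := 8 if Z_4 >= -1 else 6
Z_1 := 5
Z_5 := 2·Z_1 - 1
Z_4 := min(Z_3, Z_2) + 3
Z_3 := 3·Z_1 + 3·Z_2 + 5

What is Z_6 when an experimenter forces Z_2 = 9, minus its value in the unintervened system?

Under do(Z_2=9), the mechanism Z_2 := -2·Z_1 - 1 is discarded; Z_2 is fixed at 9.
Z_3 = 3·Z_1 + 3·Z_2 + 5  [with Z_1=5, Z_2=9]  = 47
Z_4 = min(Z_3, Z_2) + 3  [with Z_3=47, Z_2=9]  = 12
Z_6 = 8 if Z_4 >= -1 else 6  [with Z_4=12]  = 8
Without intervention: Z_2 = -2·Z_1 - 1  [with Z_1=5]  = -11; Z_3 = 3·Z_1 + 3·Z_2 + 5  [with Z_1=5, Z_2=-11]  = -13; Z_4 = min(Z_3, Z_2) + 3  [with Z_3=-13, Z_2=-11]  = -10; Z_6 = 8 if Z_4 >= -1 else 6  [with Z_4=-10]  = 6.
Change = 8 − 6 = 2.

2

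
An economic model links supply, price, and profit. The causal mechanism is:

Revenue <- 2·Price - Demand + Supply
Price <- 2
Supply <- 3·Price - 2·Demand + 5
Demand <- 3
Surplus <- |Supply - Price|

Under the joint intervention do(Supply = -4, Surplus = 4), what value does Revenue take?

The joint intervention fixes Supply = -4, Surplus = 4, removing each variable's own equation.
Revenue = 2·Price - Demand + Supply  [with Price=2, Demand=3, Supply=-4]  = -3

-3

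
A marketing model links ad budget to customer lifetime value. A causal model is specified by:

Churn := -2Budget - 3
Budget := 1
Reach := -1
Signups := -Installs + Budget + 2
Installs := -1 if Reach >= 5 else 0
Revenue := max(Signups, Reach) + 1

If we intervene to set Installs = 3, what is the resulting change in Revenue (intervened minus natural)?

-3

The intervention breaks the incoming arrows to Installs: Installs := -1 if Reach >= 5 else 0 no longer applies, and Installs = 3.
Signups = -Installs + Budget + 2  [with Installs=3, Budget=1]  = 0
Revenue = max(Signups, Reach) + 1  [with Signups=0, Reach=-1]  = 1
Without intervention: Installs = -1 if Reach >= 5 else 0  [with Reach=-1]  = 0; Signups = -Installs + Budget + 2  [with Installs=0, Budget=1]  = 3; Revenue = max(Signups, Reach) + 1  [with Signups=3, Reach=-1]  = 4.
Change = 1 − 4 = -3.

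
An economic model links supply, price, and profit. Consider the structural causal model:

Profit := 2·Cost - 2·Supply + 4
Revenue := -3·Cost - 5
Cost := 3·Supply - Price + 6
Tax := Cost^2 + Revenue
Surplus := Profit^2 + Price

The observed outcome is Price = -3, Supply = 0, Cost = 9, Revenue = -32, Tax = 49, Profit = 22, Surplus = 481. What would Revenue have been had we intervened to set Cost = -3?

4

The intervention breaks the incoming arrows to Cost: Cost := 3·Supply - Price + 6 no longer applies, and Cost = -3.
Revenue = -3·Cost - 5  [with Cost=-3]  = 4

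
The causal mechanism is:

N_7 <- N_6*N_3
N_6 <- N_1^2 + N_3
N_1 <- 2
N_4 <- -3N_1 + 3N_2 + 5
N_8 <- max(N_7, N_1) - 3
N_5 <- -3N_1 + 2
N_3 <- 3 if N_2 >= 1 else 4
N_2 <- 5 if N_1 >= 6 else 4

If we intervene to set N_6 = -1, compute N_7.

-3

Intervening sets N_6 = -1 and removes its equation (N_6 <- N_1^2 + N_3).
N_2 = 5 if N_1 >= 6 else 4  [with N_1=2]  = 4
N_3 = 3 if N_2 >= 1 else 4  [with N_2=4]  = 3
N_7 = N_6*N_3  [with N_6=-1, N_3=3]  = -3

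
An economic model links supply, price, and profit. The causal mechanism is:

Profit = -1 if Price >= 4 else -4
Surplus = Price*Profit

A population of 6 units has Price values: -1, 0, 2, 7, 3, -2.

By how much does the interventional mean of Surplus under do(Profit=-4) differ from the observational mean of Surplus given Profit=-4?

-4.4

The intervention sets Profit=-4 in all 6 units regardless of Price. Recomputing Surplus per unit gives 4, 0, -8, -28, -12, 8; average -6.
Observing Profit=-4 restricts to units where Profit's equation naturally yields -4: Price ∈ {-1, 0, 2, 3, -2}. In that subpopulation Surplus = 4, 0, -8, -12, 8, mean -1.6.
Difference = -6 − (-1.6) = -4.4.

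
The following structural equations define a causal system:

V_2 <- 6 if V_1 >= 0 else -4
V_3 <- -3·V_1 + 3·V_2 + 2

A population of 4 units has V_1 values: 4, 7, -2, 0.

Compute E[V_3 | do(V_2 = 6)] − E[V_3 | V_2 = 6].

Under do(V_2=6), V_2's equation is replaced by V_2=6 for every unit. Per-unit V_3: 8, -1, 26, 20. Mean = 13.25.
E[V_3|V_2=6] averages over only the 3 units with V_2=6 (V_1 = 4, 7, 0): V_3 = 8, -1, 20, mean 9.
Difference = 13.25 − 9 = 4.25.

4.25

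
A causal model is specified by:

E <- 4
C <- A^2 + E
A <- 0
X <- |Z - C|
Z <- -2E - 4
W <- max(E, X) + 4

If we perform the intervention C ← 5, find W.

21

The intervention breaks the incoming arrows to C: C <- A^2 + E no longer applies, and C = 5.
Z = -2E - 4  [with E=4]  = -12
X = |Z - C|  [with Z=-12, C=5]  = 17
W = max(E, X) + 4  [with E=4, X=17]  = 21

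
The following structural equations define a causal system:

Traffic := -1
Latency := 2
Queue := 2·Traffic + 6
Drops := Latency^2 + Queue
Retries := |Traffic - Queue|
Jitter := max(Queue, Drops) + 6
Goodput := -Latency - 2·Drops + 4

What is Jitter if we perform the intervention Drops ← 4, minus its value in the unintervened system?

-4

Under do(Drops=4), the mechanism Drops := Latency^2 + Queue is discarded; Drops is fixed at 4.
Queue = 2·Traffic + 6  [with Traffic=-1]  = 4
Jitter = max(Queue, Drops) + 6  [with Queue=4, Drops=4]  = 10
Without intervention: Queue = 2·Traffic + 6  [with Traffic=-1]  = 4; Drops = Latency^2 + Queue  [with Latency=2, Queue=4]  = 8; Jitter = max(Queue, Drops) + 6  [with Queue=4, Drops=8]  = 14.
Change = 10 − 14 = -4.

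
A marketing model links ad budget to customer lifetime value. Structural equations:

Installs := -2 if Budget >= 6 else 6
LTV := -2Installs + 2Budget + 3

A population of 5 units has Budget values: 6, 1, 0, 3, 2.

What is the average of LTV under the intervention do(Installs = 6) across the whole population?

-4.2

The intervention sets Installs=6 in all 5 units regardless of Budget. Recomputing LTV per unit gives 3, -7, -9, -3, -5; average -4.2.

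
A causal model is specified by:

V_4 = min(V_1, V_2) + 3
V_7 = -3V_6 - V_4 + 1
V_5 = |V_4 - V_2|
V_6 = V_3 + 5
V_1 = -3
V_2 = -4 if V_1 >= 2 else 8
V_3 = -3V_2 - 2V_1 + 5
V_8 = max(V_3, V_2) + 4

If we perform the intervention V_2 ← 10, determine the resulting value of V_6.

-14

Under do(V_2=10), the mechanism V_2 = -4 if V_1 >= 2 else 8 is discarded; V_2 is fixed at 10.
V_3 = -3V_2 - 2V_1 + 5  [with V_2=10, V_1=-3]  = -19
V_6 = V_3 + 5  [with V_3=-19]  = -14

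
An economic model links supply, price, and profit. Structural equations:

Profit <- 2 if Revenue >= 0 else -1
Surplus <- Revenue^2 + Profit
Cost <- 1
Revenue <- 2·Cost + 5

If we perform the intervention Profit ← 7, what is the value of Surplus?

The intervention breaks the incoming arrows to Profit: Profit <- 2 if Revenue >= 0 else -1 no longer applies, and Profit = 7.
Revenue = 2·Cost + 5  [with Cost=1]  = 7
Surplus = Revenue^2 + Profit  [with Revenue=7, Profit=7]  = 56

56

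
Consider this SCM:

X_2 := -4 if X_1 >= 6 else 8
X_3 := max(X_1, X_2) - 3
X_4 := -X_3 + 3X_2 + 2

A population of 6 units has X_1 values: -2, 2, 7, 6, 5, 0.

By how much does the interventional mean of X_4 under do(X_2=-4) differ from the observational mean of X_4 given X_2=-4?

3.5

The intervention sets X_2=-4 in all 6 units regardless of X_1. Recomputing X_4 per unit gives -5, -9, -14, -13, -12, -7; average -10.
E[X_4|X_2=-4] averages over only the 2 units with X_2=-4 (X_1 = 7, 6): X_4 = -14, -13, mean -13.5.
Difference = -10 − (-13.5) = 3.5.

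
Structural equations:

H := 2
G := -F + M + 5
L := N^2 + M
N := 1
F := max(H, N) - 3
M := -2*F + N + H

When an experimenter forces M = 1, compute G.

7

Intervening sets M = 1 and removes its equation (M := -2*F + N + H).
F = max(H, N) - 3  [with H=2, N=1]  = -1
G = -F + M + 5  [with F=-1, M=1]  = 7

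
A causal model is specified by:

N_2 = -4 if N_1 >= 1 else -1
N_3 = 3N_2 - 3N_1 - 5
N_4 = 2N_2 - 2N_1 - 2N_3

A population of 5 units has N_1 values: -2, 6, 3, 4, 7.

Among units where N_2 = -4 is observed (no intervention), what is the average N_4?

E[N_4|N_2=-4] averages over only the 4 units with N_2=-4 (N_1 = 6, 3, 4, 7): N_4 = 50, 38, 42, 54, mean 46.

46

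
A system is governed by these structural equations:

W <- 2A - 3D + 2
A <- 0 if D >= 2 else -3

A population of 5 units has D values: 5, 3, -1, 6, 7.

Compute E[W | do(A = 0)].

-10

do(A=0) breaks A's dependence on D. With A=0 fixed, W across the units is -13, -7, 5, -16, -19, mean -10.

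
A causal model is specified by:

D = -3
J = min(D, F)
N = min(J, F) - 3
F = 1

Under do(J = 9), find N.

The intervention breaks the incoming arrows to J: J = min(D, F) no longer applies, and J = 9.
N = min(J, F) - 3  [with J=9, F=1]  = -2

-2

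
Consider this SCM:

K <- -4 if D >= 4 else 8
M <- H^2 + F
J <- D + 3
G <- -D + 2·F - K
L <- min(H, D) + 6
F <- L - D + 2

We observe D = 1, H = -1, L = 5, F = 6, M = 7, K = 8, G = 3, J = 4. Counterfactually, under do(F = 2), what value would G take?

-5

The intervention breaks the incoming arrows to F: F <- L - D + 2 no longer applies, and F = 2.
K = -4 if D >= 4 else 8  [with D=1]  = 8
G = -D + 2·F - K  [with D=1, F=2, K=8]  = -5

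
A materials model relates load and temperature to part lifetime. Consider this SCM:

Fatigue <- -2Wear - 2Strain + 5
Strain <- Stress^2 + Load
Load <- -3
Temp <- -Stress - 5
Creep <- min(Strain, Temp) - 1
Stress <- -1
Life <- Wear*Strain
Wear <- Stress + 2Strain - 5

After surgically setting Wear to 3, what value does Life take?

Intervening sets Wear = 3 and removes its equation (Wear <- Stress + 2Strain - 5).
Strain = Stress^2 + Load  [with Stress=-1, Load=-3]  = -2
Life = Wear*Strain  [with Wear=3, Strain=-2]  = -6

-6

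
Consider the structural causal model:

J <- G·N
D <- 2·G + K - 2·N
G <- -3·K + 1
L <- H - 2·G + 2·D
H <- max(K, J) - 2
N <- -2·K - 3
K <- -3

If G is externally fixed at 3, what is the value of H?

7

do(G=3) replaces the equation G <- -3·K + 1 with the constant G = 3.
N = -2·K - 3  [with K=-3]  = 3
J = G·N  [with G=3, N=3]  = 9
H = max(K, J) - 2  [with K=-3, J=9]  = 7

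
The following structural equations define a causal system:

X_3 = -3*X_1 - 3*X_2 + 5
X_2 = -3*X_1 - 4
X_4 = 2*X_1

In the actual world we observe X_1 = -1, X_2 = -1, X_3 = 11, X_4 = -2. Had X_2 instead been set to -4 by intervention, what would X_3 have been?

The intervention breaks the incoming arrows to X_2: X_2 = -3*X_1 - 4 no longer applies, and X_2 = -4.
X_3 = -3*X_1 - 3*X_2 + 5  [with X_1=-1, X_2=-4]  = 20

20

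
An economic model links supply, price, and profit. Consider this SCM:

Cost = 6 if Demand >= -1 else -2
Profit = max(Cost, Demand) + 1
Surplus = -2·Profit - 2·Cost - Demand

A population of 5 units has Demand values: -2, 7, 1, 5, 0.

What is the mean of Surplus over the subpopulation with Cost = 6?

-29.75

Conditioning on Cost=6 selects the 4 unit(s) with Demand ∈ {7, 1, 5, 0}. Their Surplus values: -35, -27, -31, -26. Mean = -29.75.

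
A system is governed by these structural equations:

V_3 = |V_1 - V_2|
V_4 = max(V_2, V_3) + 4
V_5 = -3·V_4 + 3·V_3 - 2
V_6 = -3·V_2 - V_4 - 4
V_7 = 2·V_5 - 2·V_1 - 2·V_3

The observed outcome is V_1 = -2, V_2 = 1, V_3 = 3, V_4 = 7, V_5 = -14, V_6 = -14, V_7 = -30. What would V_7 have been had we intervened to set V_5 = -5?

-12

Under do(V_5=-5), the mechanism V_5 = -3·V_4 + 3·V_3 - 2 is discarded; V_5 is fixed at -5.
V_3 = |V_1 - V_2|  [with V_1=-2, V_2=1]  = 3
V_7 = 2·V_5 - 2·V_1 - 2·V_3  [with V_5=-5, V_1=-2, V_3=3]  = -12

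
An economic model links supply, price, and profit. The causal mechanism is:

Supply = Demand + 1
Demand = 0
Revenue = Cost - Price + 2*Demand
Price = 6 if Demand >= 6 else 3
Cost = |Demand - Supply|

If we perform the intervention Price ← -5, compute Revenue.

do(Price=-5) replaces the equation Price = 6 if Demand >= 6 else 3 with the constant Price = -5.
Supply = Demand + 1  [with Demand=0]  = 1
Cost = |Demand - Supply|  [with Demand=0, Supply=1]  = 1
Revenue = Cost - Price + 2*Demand  [with Cost=1, Price=-5, Demand=0]  = 6

6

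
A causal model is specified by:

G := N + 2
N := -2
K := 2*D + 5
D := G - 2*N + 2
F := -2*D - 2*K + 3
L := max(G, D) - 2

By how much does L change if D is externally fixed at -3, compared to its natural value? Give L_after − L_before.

do(D=-3) replaces the equation D := G - 2*N + 2 with the constant D = -3.
G = N + 2  [with N=-2]  = 0
L = max(G, D) - 2  [with G=0, D=-3]  = -2
Without intervention: G = N + 2  [with N=-2]  = 0; D = G - 2*N + 2  [with G=0, N=-2]  = 6; L = max(G, D) - 2  [with G=0, D=6]  = 4.
Change = -2 − 4 = -6.

-6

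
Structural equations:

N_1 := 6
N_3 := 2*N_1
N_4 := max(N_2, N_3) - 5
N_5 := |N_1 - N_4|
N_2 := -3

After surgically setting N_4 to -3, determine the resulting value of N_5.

Intervening sets N_4 = -3 and removes its equation (N_4 := max(N_2, N_3) - 5).
N_5 = |N_1 - N_4|  [with N_1=6, N_4=-3]  = 9

9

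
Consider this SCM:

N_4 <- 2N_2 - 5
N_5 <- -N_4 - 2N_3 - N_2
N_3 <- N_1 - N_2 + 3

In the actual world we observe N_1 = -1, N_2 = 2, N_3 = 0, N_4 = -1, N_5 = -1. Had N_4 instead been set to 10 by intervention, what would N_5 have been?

-12

Intervening sets N_4 = 10 and removes its equation (N_4 <- 2N_2 - 5).
N_3 = N_1 - N_2 + 3  [with N_1=-1, N_2=2]  = 0
N_5 = -N_4 - 2N_3 - N_2  [with N_4=10, N_3=0, N_2=2]  = -12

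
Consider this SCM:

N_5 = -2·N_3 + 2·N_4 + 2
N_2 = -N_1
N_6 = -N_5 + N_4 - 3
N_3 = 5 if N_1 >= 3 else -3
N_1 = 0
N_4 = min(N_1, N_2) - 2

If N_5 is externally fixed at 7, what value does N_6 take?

The intervention breaks the incoming arrows to N_5: N_5 = -2·N_3 + 2·N_4 + 2 no longer applies, and N_5 = 7.
N_2 = -N_1  [with N_1=0]  = 0
N_4 = min(N_1, N_2) - 2  [with N_1=0, N_2=0]  = -2
N_6 = -N_5 + N_4 - 3  [with N_5=7, N_4=-2]  = -12

-12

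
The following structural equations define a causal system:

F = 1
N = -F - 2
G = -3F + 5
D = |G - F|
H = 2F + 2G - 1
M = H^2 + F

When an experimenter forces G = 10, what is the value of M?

The intervention breaks the incoming arrows to G: G = -3F + 5 no longer applies, and G = 10.
H = 2F + 2G - 1  [with F=1, G=10]  = 21
M = H^2 + F  [with H=21, F=1]  = 442

442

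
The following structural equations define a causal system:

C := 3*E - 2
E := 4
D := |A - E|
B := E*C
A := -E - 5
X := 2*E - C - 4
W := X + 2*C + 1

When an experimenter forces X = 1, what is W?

22

do(X=1) replaces the equation X := 2*E - C - 4 with the constant X = 1.
C = 3*E - 2  [with E=4]  = 10
W = X + 2*C + 1  [with X=1, C=10]  = 22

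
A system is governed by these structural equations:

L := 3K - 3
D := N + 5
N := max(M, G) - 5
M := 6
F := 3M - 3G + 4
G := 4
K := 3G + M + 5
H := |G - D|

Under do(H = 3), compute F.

The intervention breaks the incoming arrows to H: H := |G - D| no longer applies, and H = 3.
F is not downstream of the intervention, so its value is determined by the original equations.
F = 3M - 3G + 4  [with M=6, G=4]  = 10

10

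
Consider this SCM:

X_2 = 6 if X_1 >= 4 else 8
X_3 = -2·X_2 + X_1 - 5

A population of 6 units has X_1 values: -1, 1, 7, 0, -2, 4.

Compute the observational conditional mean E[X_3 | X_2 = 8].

E[X_3|X_2=8] averages over only the 4 units with X_2=8 (X_1 = -1, 1, 0, -2): X_3 = -22, -20, -21, -23, mean -21.5.

-21.5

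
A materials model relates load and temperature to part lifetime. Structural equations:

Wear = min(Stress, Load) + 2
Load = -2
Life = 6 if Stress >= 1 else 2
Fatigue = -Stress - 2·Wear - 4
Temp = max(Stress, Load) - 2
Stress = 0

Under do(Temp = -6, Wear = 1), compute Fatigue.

Setting Temp = -6, Wear = 1 by intervention discards those variables' equations.
Fatigue = -Stress - 2·Wear - 4  [with Stress=0, Wear=1]  = -6

-6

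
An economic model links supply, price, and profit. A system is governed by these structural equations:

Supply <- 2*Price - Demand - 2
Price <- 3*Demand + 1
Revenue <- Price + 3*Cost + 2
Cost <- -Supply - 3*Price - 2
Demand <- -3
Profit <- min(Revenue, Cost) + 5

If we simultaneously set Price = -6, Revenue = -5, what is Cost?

27

The joint intervention fixes Price = -6, Revenue = -5, removing each variable's own equation.
Supply = 2*Price - Demand - 2  [with Price=-6, Demand=-3]  = -11
Cost = -Supply - 3*Price - 2  [with Supply=-11, Price=-6]  = 27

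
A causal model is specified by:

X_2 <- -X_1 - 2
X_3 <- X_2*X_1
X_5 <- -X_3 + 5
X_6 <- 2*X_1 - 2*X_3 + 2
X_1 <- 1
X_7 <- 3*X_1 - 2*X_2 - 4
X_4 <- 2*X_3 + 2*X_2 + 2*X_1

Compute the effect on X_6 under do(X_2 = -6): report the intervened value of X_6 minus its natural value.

Under do(X_2=-6), the mechanism X_2 <- -X_1 - 2 is discarded; X_2 is fixed at -6.
X_3 = X_2*X_1  [with X_2=-6, X_1=1]  = -6
X_6 = 2*X_1 - 2*X_3 + 2  [with X_1=1, X_3=-6]  = 16
Without intervention: X_2 = -X_1 - 2  [with X_1=1]  = -3; X_3 = X_2*X_1  [with X_2=-3, X_1=1]  = -3; X_6 = 2*X_1 - 2*X_3 + 2  [with X_1=1, X_3=-3]  = 10.
Change = 16 − 10 = 6.

6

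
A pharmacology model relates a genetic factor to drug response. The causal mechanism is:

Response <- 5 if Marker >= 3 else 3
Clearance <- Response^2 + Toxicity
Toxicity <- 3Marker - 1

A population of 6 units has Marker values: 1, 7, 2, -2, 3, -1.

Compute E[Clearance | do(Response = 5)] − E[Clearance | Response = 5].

-10

The intervention sets Response=5 in all 6 units regardless of Marker. Recomputing Clearance per unit gives 27, 45, 30, 18, 33, 21; average 29.
Observing Response=5 restricts to units where Response's equation naturally yields 5: Marker ∈ {7, 3}. In that subpopulation Clearance = 45, 33, mean 39.
Difference = 29 − 39 = -10.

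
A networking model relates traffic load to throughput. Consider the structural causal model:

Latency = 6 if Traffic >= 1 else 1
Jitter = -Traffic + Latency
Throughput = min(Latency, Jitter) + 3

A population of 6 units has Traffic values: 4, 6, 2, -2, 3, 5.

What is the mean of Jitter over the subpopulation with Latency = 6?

Conditioning on Latency=6 selects the 5 unit(s) with Traffic ∈ {4, 6, 2, 3, 5}. Their Jitter values: 2, 0, 4, 3, 1. Mean = 2.

2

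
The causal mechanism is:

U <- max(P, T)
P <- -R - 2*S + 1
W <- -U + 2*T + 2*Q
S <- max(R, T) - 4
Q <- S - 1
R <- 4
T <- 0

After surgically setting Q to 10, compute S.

do(Q=10) replaces the equation Q <- S - 1 with the constant Q = 10.
S is not downstream of the intervention, so its value is determined by the original equations.
S = max(R, T) - 4  [with R=4, T=0]  = 0

0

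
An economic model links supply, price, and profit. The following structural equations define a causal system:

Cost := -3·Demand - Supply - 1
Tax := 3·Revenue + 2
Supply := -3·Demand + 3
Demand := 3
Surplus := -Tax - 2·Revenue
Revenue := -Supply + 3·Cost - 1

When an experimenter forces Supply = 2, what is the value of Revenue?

Under do(Supply=2), the mechanism Supply := -3·Demand + 3 is discarded; Supply is fixed at 2.
Cost = -3·Demand - Supply - 1  [with Demand=3, Supply=2]  = -12
Revenue = -Supply + 3·Cost - 1  [with Supply=2, Cost=-12]  = -39

-39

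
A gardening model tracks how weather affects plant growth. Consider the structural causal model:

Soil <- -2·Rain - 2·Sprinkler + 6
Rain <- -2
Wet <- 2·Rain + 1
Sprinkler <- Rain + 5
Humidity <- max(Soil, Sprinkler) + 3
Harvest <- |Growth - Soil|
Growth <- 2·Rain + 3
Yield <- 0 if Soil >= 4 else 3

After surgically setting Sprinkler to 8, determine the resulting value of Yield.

3

Under do(Sprinkler=8), the mechanism Sprinkler <- Rain + 5 is discarded; Sprinkler is fixed at 8.
Soil = -2·Rain - 2·Sprinkler + 6  [with Rain=-2, Sprinkler=8]  = -6
Yield = 0 if Soil >= 4 else 3  [with Soil=-6]  = 3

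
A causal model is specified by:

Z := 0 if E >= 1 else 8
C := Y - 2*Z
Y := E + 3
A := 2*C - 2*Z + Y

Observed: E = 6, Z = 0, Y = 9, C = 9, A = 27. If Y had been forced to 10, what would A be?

do(Y=10) replaces the equation Y := E + 3 with the constant Y = 10.
Z = 0 if E >= 1 else 8  [with E=6]  = 0
C = Y - 2*Z  [with Y=10, Z=0]  = 10
A = 2*C - 2*Z + Y  [with C=10, Z=0, Y=10]  = 30

30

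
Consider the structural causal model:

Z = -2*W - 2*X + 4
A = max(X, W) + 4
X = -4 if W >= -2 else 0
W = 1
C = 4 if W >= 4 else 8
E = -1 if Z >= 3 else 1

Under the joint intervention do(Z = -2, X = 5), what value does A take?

9

Setting Z = -2, X = 5 by intervention discards those variables' equations.
A = max(X, W) + 4  [with X=5, W=1]  = 9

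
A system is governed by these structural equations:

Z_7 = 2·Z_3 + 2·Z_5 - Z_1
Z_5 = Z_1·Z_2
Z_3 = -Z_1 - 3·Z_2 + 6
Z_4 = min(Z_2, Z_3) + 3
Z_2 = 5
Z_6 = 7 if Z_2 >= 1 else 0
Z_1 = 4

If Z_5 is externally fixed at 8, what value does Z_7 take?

Under do(Z_5=8), the mechanism Z_5 = Z_1·Z_2 is discarded; Z_5 is fixed at 8.
Z_3 = -Z_1 - 3·Z_2 + 6  [with Z_1=4, Z_2=5]  = -13
Z_7 = 2·Z_3 + 2·Z_5 - Z_1  [with Z_3=-13, Z_5=8, Z_1=4]  = -14

-14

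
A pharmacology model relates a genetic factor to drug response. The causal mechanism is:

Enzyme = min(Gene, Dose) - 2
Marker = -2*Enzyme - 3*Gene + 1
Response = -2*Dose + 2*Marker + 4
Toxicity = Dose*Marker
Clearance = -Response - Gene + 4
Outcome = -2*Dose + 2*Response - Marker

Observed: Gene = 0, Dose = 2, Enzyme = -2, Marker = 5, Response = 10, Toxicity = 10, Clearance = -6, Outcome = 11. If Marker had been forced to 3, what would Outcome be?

5

do(Marker=3) replaces the equation Marker = -2*Enzyme - 3*Gene + 1 with the constant Marker = 3.
Response = -2*Dose + 2*Marker + 4  [with Dose=2, Marker=3]  = 6
Outcome = -2*Dose + 2*Response - Marker  [with Dose=2, Response=6, Marker=3]  = 5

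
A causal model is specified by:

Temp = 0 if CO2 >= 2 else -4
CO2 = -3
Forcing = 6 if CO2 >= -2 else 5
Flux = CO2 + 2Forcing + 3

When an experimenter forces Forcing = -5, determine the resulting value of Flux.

-10

Under do(Forcing=-5), the mechanism Forcing = 6 if CO2 >= -2 else 5 is discarded; Forcing is fixed at -5.
Flux = CO2 + 2Forcing + 3  [with CO2=-3, Forcing=-5]  = -10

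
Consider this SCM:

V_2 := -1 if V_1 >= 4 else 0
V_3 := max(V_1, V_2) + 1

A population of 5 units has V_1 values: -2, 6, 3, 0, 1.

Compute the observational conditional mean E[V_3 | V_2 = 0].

2

Conditioning on V_2=0 selects the 4 unit(s) with V_1 ∈ {-2, 3, 0, 1}. Their V_3 values: 1, 4, 1, 2. Mean = 2.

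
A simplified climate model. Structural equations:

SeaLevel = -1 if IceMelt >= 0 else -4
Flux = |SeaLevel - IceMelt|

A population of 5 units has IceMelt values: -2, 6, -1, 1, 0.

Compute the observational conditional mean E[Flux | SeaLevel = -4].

Conditioning on SeaLevel=-4 selects the 2 unit(s) with IceMelt ∈ {-2, -1}. Their Flux values: 2, 3. Mean = 2.5.

2.5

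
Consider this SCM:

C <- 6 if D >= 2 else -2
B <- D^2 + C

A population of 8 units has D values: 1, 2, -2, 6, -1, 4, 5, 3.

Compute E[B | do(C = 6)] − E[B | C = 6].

-6

Every unit gets C=6 under the intervention. B values become 7, 10, 10, 42, 7, 22, 31, 15; E[B|do(C=6)] = 18.
Observing C=6 restricts to units where C's equation naturally yields 6: D ∈ {2, 6, 4, 5, 3}. In that subpopulation B = 10, 42, 22, 31, 15, mean 24.
Difference = 18 − 24 = -6.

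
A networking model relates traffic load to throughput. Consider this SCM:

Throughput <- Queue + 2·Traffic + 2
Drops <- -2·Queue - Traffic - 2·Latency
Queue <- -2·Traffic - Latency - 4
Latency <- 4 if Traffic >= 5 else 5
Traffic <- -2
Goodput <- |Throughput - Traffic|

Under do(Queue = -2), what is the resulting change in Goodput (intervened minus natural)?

The intervention breaks the incoming arrows to Queue: Queue <- -2·Traffic - Latency - 4 no longer applies, and Queue = -2.
Throughput = Queue + 2·Traffic + 2  [with Queue=-2, Traffic=-2]  = -4
Goodput = |Throughput - Traffic|  [with Throughput=-4, Traffic=-2]  = 2
Without intervention: Latency = 4 if Traffic >= 5 else 5  [with Traffic=-2]  = 5; Queue = -2·Traffic - Latency - 4  [with Traffic=-2, Latency=5]  = -5; Throughput = Queue + 2·Traffic + 2  [with Queue=-5, Traffic=-2]  = -7; Goodput = |Throughput - Traffic|  [with Throughput=-7, Traffic=-2]  = 5.
Change = 2 − 5 = -3.

-3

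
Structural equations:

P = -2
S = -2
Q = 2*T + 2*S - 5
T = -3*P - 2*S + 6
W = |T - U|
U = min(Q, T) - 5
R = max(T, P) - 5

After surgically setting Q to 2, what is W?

Under do(Q=2), the mechanism Q = 2*T + 2*S - 5 is discarded; Q is fixed at 2.
T = -3*P - 2*S + 6  [with P=-2, S=-2]  = 16
U = min(Q, T) - 5  [with Q=2, T=16]  = -3
W = |T - U|  [with T=16, U=-3]  = 19

19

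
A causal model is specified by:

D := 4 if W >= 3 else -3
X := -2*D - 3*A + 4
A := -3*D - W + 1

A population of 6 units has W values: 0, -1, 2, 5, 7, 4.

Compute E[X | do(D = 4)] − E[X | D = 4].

-7.5

Every unit gets D=4 under the intervention. X values become 29, 26, 35, 44, 50, 41; E[X|do(D=4)] = 37.5.
Observing D=4 restricts to units where D's equation naturally yields 4: W ∈ {5, 7, 4}. In that subpopulation X = 44, 50, 41, mean 45.
Difference = 37.5 − 45 = -7.5.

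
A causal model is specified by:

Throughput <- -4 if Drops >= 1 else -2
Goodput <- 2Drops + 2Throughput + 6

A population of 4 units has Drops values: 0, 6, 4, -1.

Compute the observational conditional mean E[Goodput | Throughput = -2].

1

Observing Throughput=-2 restricts to units where Throughput's equation naturally yields -2: Drops ∈ {0, -1}. In that subpopulation Goodput = 2, 0, mean 1.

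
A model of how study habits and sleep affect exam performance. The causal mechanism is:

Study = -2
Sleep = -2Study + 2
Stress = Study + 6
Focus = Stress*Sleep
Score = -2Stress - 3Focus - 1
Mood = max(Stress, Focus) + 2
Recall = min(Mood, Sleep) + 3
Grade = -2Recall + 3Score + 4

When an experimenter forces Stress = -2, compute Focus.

The intervention breaks the incoming arrows to Stress: Stress = Study + 6 no longer applies, and Stress = -2.
Sleep = -2Study + 2  [with Study=-2]  = 6
Focus = Stress*Sleep  [with Stress=-2, Sleep=6]  = -12

-12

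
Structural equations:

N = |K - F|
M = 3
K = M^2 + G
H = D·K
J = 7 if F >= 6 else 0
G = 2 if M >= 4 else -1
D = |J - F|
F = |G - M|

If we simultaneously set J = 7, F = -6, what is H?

104

The joint intervention fixes J = 7, F = -6, removing each variable's own equation.
G = 2 if M >= 4 else -1  [with M=3]  = -1
D = |J - F|  [with J=7, F=-6]  = 13
K = M^2 + G  [with M=3, G=-1]  = 8
H = D·K  [with D=13, K=8]  = 104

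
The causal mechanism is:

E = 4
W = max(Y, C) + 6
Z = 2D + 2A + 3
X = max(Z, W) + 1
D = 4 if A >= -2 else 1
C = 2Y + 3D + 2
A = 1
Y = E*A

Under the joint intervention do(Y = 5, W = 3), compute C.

Under do(Y = 5, W = 3), each intervened variable's structural equation is replaced by its fixed value.
D = 4 if A >= -2 else 1  [with A=1]  = 4
C = 2Y + 3D + 2  [with Y=5, D=4]  = 24

24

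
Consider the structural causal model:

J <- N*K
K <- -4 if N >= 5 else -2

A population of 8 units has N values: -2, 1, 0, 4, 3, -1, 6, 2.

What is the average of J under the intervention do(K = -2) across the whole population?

Under do(K=-2), K's equation is replaced by K=-2 for every unit. Per-unit J: 4, -2, 0, -8, -6, 2, -12, -4. Mean = -3.25.

-3.25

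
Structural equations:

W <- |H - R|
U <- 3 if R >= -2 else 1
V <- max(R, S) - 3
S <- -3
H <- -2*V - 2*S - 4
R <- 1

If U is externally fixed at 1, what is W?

5

The intervention breaks the incoming arrows to U: U <- 3 if R >= -2 else 1 no longer applies, and U = 1.
No directed path runs from U to W, so W keeps its natural value.
V = max(R, S) - 3  [with R=1, S=-3]  = -2
H = -2*V - 2*S - 4  [with V=-2, S=-3]  = 6
W = |H - R|  [with H=6, R=1]  = 5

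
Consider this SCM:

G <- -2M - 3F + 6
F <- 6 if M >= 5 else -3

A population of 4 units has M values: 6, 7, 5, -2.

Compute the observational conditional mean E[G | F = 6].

Conditioning on F=6 selects the 3 unit(s) with M ∈ {6, 7, 5}. Their G values: -24, -26, -22. Mean = -24.

-24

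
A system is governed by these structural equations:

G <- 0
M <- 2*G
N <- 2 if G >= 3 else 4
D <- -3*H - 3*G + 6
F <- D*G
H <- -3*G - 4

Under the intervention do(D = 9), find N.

Under do(D=9), the mechanism D <- -3*H - 3*G + 6 is discarded; D is fixed at 9.
Since N is not a descendant of the intervened variable, it is unaffected.
N = 2 if G >= 3 else 4  [with G=0]  = 4

4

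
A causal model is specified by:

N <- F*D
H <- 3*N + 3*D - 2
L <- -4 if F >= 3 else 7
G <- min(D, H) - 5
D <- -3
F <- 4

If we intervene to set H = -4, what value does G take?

Intervening sets H = -4 and removes its equation (H <- 3*N + 3*D - 2).
G = min(D, H) - 5  [with D=-3, H=-4]  = -9

-9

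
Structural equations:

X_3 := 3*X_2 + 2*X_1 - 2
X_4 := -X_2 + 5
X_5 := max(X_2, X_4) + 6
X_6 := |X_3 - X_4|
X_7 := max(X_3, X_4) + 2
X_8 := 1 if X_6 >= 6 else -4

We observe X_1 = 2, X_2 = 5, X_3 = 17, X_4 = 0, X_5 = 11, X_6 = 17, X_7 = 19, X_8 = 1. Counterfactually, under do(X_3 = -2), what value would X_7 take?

The intervention breaks the incoming arrows to X_3: X_3 := 3*X_2 + 2*X_1 - 2 no longer applies, and X_3 = -2.
X_4 = -X_2 + 5  [with X_2=5]  = 0
X_7 = max(X_3, X_4) + 2  [with X_3=-2, X_4=0]  = 2

2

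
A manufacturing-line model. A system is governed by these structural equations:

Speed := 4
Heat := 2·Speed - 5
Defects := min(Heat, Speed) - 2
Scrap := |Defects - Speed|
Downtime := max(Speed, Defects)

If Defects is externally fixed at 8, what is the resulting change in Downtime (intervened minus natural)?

4

do(Defects=8) replaces the equation Defects := min(Heat, Speed) - 2 with the constant Defects = 8.
Downtime = max(Speed, Defects)  [with Speed=4, Defects=8]  = 8
Without intervention: Heat = 2·Speed - 5  [with Speed=4]  = 3; Defects = min(Heat, Speed) - 2  [with Heat=3, Speed=4]  = 1; Downtime = max(Speed, Defects)  [with Speed=4, Defects=1]  = 4.
Change = 8 − 4 = 4.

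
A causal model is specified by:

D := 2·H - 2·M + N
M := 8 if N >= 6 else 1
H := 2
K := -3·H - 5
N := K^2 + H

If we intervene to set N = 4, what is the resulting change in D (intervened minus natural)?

-105

do(N=4) replaces the equation N := K^2 + H with the constant N = 4.
M = 8 if N >= 6 else 1  [with N=4]  = 1
D = 2·H - 2·M + N  [with H=2, M=1, N=4]  = 6
Without intervention: K = -3·H - 5  [with H=2]  = -11; N = K^2 + H  [with K=-11, H=2]  = 123; M = 8 if N >= 6 else 1  [with N=123]  = 8; D = 2·H - 2·M + N  [with H=2, M=8, N=123]  = 111.
Change = 6 − 111 = -105.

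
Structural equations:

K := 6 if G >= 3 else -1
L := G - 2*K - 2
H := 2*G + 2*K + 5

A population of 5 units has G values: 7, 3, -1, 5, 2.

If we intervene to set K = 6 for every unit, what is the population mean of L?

-10.8

Every unit gets K=6 under the intervention. L values become -7, -11, -15, -9, -12; E[L|do(K=6)] = -10.8.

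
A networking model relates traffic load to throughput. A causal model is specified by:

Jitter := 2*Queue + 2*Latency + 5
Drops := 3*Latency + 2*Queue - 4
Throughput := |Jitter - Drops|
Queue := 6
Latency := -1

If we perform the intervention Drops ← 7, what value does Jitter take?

15

The intervention breaks the incoming arrows to Drops: Drops := 3*Latency + 2*Queue - 4 no longer applies, and Drops = 7.
Jitter is not downstream of the intervention, so its value is determined by the original equations.
Jitter = 2*Queue + 2*Latency + 5  [with Queue=6, Latency=-1]  = 15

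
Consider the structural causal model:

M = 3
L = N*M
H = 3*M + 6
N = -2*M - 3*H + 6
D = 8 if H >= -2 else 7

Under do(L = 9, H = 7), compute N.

-21

Setting L = 9, H = 7 by intervention discards those variables' equations.
N = -2*M - 3*H + 6  [with M=3, H=7]  = -21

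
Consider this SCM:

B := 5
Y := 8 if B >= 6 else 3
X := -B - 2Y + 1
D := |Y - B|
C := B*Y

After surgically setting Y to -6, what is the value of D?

11

Under do(Y=-6), the mechanism Y := 8 if B >= 6 else 3 is discarded; Y is fixed at -6.
D = |Y - B|  [with Y=-6, B=5]  = 11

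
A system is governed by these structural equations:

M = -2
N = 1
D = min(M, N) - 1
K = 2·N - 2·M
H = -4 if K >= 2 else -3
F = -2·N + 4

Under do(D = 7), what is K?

The intervention breaks the incoming arrows to D: D = min(M, N) - 1 no longer applies, and D = 7.
K is not downstream of the intervention, so its value is determined by the original equations.
K = 2·N - 2·M  [with N=1, M=-2]  = 6

6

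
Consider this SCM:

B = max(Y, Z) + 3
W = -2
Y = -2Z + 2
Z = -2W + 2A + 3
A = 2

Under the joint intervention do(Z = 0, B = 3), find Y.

The joint intervention fixes Z = 0, B = 3, removing each variable's own equation.
Y = -2Z + 2  [with Z=0]  = 2

2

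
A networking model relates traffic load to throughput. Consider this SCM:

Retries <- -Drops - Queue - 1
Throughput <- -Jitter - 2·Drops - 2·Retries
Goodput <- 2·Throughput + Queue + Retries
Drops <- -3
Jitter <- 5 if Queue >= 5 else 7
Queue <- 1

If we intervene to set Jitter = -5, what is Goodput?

20

Under do(Jitter=-5), the mechanism Jitter <- 5 if Queue >= 5 else 7 is discarded; Jitter is fixed at -5.
Retries = -Drops - Queue - 1  [with Drops=-3, Queue=1]  = 1
Throughput = -Jitter - 2·Drops - 2·Retries  [with Jitter=-5, Drops=-3, Retries=1]  = 9
Goodput = 2·Throughput + Queue + Retries  [with Throughput=9, Queue=1, Retries=1]  = 20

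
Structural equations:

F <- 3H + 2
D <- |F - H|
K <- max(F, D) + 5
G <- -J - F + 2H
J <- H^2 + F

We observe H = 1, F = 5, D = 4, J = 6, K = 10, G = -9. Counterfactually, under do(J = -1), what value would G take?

Under do(J=-1), the mechanism J <- H^2 + F is discarded; J is fixed at -1.
F = 3H + 2  [with H=1]  = 5
G = -J - F + 2H  [with J=-1, F=5, H=1]  = -2

-2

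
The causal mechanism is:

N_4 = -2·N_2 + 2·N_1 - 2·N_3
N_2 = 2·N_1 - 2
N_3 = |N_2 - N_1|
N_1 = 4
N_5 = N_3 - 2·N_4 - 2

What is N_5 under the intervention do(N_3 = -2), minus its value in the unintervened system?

-20

do(N_3=-2) replaces the equation N_3 = |N_2 - N_1| with the constant N_3 = -2.
N_2 = 2·N_1 - 2  [with N_1=4]  = 6
N_4 = -2·N_2 + 2·N_1 - 2·N_3  [with N_2=6, N_1=4, N_3=-2]  = 0
N_5 = N_3 - 2·N_4 - 2  [with N_3=-2, N_4=0]  = -4
Without intervention: N_2 = 2·N_1 - 2  [with N_1=4]  = 6; N_3 = |N_2 - N_1|  [with N_2=6, N_1=4]  = 2; N_4 = -2·N_2 + 2·N_1 - 2·N_3  [with N_2=6, N_1=4, N_3=2]  = -8; N_5 = N_3 - 2·N_4 - 2  [with N_3=2, N_4=-8]  = 16.
Change = -4 − 16 = -20.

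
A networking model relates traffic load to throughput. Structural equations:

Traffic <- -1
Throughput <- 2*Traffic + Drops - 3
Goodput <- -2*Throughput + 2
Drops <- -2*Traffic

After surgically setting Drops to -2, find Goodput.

Under do(Drops=-2), the mechanism Drops <- -2*Traffic is discarded; Drops is fixed at -2.
Throughput = 2*Traffic + Drops - 3  [with Traffic=-1, Drops=-2]  = -7
Goodput = -2*Throughput + 2  [with Throughput=-7]  = 16

16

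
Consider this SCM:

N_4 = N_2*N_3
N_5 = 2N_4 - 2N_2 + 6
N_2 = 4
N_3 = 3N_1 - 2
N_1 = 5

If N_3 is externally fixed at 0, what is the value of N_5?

-2

do(N_3=0) replaces the equation N_3 = 3N_1 - 2 with the constant N_3 = 0.
N_4 = N_2*N_3  [with N_2=4, N_3=0]  = 0
N_5 = 2N_4 - 2N_2 + 6  [with N_4=0, N_2=4]  = -2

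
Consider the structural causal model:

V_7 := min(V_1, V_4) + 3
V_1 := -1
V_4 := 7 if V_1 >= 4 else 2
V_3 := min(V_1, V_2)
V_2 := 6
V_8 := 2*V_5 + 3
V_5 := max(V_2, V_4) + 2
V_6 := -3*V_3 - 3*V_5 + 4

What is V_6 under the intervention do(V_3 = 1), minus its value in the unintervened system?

The intervention breaks the incoming arrows to V_3: V_3 := min(V_1, V_2) no longer applies, and V_3 = 1.
V_4 = 7 if V_1 >= 4 else 2  [with V_1=-1]  = 2
V_5 = max(V_2, V_4) + 2  [with V_2=6, V_4=2]  = 8
V_6 = -3*V_3 - 3*V_5 + 4  [with V_3=1, V_5=8]  = -23
Without intervention: V_3 = min(V_1, V_2)  [with V_1=-1, V_2=6]  = -1; V_4 = 7 if V_1 >= 4 else 2  [with V_1=-1]  = 2; V_5 = max(V_2, V_4) + 2  [with V_2=6, V_4=2]  = 8; V_6 = -3*V_3 - 3*V_5 + 4  [with V_3=-1, V_5=8]  = -17.
Change = -23 − (-17) = -6.

-6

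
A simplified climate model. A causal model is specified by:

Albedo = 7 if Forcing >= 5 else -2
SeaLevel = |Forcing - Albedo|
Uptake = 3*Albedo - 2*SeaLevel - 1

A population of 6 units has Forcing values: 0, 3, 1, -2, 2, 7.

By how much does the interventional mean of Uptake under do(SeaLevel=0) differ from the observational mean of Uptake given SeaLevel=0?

Every unit gets SeaLevel=0 under the intervention. Uptake values become -7, -7, -7, -7, -7, 20; E[Uptake|do(SeaLevel=0)] = -2.5.
E[Uptake|SeaLevel=0] averages over only the 2 units with SeaLevel=0 (Forcing = -2, 7): Uptake = -7, 20, mean 6.5.
Difference = -2.5 − 6.5 = -9.

-9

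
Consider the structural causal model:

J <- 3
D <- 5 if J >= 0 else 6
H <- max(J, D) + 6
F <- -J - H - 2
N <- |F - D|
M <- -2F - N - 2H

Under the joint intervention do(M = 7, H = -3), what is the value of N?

Under do(M = 7, H = -3), each intervened variable's structural equation is replaced by its fixed value.
D = 5 if J >= 0 else 6  [with J=3]  = 5
F = -J - H - 2  [with J=3, H=-3]  = -2
N = |F - D|  [with F=-2, D=5]  = 7

7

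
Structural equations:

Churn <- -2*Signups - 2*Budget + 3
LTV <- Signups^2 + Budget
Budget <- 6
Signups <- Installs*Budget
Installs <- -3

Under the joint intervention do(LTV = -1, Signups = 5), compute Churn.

-19

Under do(LTV = -1, Signups = 5), each intervened variable's structural equation is replaced by its fixed value.
Churn = -2*Signups - 2*Budget + 3  [with Signups=5, Budget=6]  = -19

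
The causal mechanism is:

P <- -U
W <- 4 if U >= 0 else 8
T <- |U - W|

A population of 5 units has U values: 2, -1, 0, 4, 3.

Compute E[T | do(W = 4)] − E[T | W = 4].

0.65

Under do(W=4), W's equation is replaced by W=4 for every unit. Per-unit T: 2, 5, 4, 0, 1. Mean = 2.4.
E[T|W=4] averages over only the 4 units with W=4 (U = 2, 0, 4, 3): T = 2, 4, 0, 1, mean 1.75.
Difference = 2.4 − 1.75 = 0.65.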